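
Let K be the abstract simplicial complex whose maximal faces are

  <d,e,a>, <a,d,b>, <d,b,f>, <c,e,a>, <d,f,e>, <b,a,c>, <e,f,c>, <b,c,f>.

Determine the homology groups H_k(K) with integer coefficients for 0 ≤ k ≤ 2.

Take the total order a < b < c < d < e < f on the vertex set. Then K (dimension 2) consists of the simplices:

  0-simplices (6): a, b, c, d, e, f
  1-simplices (12): ab, ac, ad, ae, bc, bd, bf, ce, cf, de, df, ef
  2-simplices (8): abc, abd, ace, ade, bcf, bdf, cef, def

Hence C_0 ≅ Z^6, C_1 ≅ Z^12, C_2 ≅ Z^8.

The boundary map ∂_1: C_1 → C_0 maps an edge to its endpoints' difference, ∂[p,q] = q − p. For instance
  ∂ad = d − a.
The 6×12 boundary matrix has rank 5 and Smith normal form diag(1,1,1,1,1).

The boundary map ∂_2: C_2 → C_1 acts by ∂[p,q,r] = [q,r] − [p,r] + [p,q]. For instance
  ∂abc = bc − ac + ab,
  ∂bcf = cf − bf + bc.
This gives a 12×8 integer matrix of rank 7; reducing to Smith normal form yields diagonal entries (1,1,1,1,1,1,1).

Now H_k = ker ∂_k / im ∂_{k+1}, so:

  H_0: rank C_0 − rank ∂_1 = 6 − 5 = 1, and the invariant factors of ∂_1 are all 1, so H_0 = Z.
  H_1: rank ker ∂_1 − rank ∂_2 = (12 − 5) − 7 = 0, and the invariant factors of ∂_2 are all 1, so H_1 = 0.
  H_2: rank ker ∂_2 − rank ∂_3 = (8 − 7) − 0 = 1, and there is no ∂_3, so H_2 = Z.

H_0 ≅ Z,  H_1 = 0,  H_2 ≅ Z.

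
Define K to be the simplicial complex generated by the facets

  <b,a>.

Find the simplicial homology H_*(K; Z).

H_0 = Z,  H_1 = 0.

Fix the vertex order a < b and write every simplex with vertices in increasing order. Then dim K = 1 and the simplices of K are:

  0-simplices (2): a, b
  1-simplices (1): ab

so the chain groups are C_0 ≅ Z^2, C_1 ≅ Z^1.

∂_1: C_1 → C_0 maps an edge to its endpoints' difference, ∂[p,q] = q − p. For instance
  ∂ab = b − a.
This gives a 2×1 integer matrix of rank 1; reducing to Smith normal form yields diagonal entries (1).

Reading off H_k = ker ∂_k / im ∂_{k+1}:

  H_0: rank C_0 − rank ∂_1 = 2 − 1 = 1, and the invariant factors of ∂_1 are all 1, so H_0 = Z.
  H_1: rank ker ∂_1 − rank ∂_2 = (1 − 1) − 0 = 0, and there is no ∂_2, so H_1 = 0.

As a check, the Euler characteristic is 2 − 1 = 1, which agrees with 1 − 0 = 1.
(K is a triangulation of the 1-simplex.)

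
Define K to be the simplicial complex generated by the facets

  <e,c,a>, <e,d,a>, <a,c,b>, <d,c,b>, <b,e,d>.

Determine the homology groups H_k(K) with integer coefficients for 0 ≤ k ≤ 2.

Order the vertices as a < b < c < d < e. Listing each simplex with vertices in this order, K has dimension 2 with simplices:

  0-simplices (5): a, b, c, d, e
  1-simplices (10): ab, ac, ad, ae, bc, bd, be, cd, ce, de
  2-simplices (5): abc, ace, ade, bcd, bde

Hence C_0 ≅ Z^5, C_1 ≅ Z^10, C_2 ≅ Z^5.

The boundary map ∂_1: C_1 → C_0 maps an edge to its endpoints' difference, ∂[p,q] = q − p. For instance
  ∂ac = c − a.
The resulting 5×10 matrix has rank 4, and its Smith normal form has invariant factors (1,1,1,1).

Boundary ∂_2: C_2 → C_1 maps a triangle to the signed sum of its edges. For instance
  ∂abc = bc − ac + ab,
  ∂ace = ce − ae + ac.
This gives a 10×5 integer matrix of rank 5; reducing to Smith normal form yields diagonal entries (1,1,1,1,1).

Computing H_k = (kernel of ∂_k) / (image of ∂_{k+1}):

  H_0: rank C_0 − rank ∂_1 = 5 − 4 = 1, and the invariant factors of ∂_1 are all 1, so H_0 ≅ Z.
  H_1: rank ker ∂_1 − rank ∂_2 = (10 − 4) − 5 = 1, and the invariant factors of ∂_2 are all 1, so H_1 ≅ Z.
  H_2: rank ker ∂_2 − rank ∂_3 = (5 − 5) − 0 = 0, and there is no ∂_3, so H_2 ≅ 0.

(K is a triangulation of the Möbius band.)

H_0 ≅ Z,  H_1 ≅ Z,  H_2 = 0.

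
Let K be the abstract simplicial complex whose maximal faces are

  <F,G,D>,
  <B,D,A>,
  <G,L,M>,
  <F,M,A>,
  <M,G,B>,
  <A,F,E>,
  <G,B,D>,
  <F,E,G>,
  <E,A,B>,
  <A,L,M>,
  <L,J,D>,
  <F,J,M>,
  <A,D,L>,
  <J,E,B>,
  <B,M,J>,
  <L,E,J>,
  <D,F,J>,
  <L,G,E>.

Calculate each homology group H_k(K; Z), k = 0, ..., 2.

H_0 = Z,  H_1 = Z^2,  H_2 = Z.

Take the total order A < B < D < E < F < G < J < L < M on the vertex set. Then K (dimension 2) consists of the simplices:

  0-simplices (9): A, B, D, E, F, G, J, L, M
  1-simplices (27): AB, AD, AE, AF, AL, AM, BD, BE, BG, BJ, BM, DF, DG, DJ, DL, EF, EG, EJ, EL, FG, FJ, FM, GL, GM, JL, JM, LM
  2-simplices (18): ABD, ABE, ADL, AEF, AFM, ALM, BDG, BEJ, BGM, BJM, DFG, DFJ, DJL, EFG, EGL, EJL, FJM, GLM

giving chain groups C_0 ≅ Z^9, C_1 ≅ Z^27, C_2 ≅ Z^18.

The boundary map ∂_1: C_1 → C_0 sends each edge [p,q] (with p < q) to q − p. For instance
  ∂DJ = J − D.
The resulting 9×27 matrix has rank 8, and its Smith normal form has invariant factors (1,1,1,1,1,1,1,1).

The boundary map ∂_2: C_2 → C_1 maps a triangle to the signed sum of its edges. For instance
  ∂FJM = JM − FM + FJ,
  ∂EFG = FG − EG + EF.
The 27×18 boundary matrix has rank 17 and Smith normal form diag(1,1,1,1,1,1,1,1,1,1,1,1,1,1,1,1,1).

Now H_k = ker ∂_k / im ∂_{k+1}, so:

  H_0: rank C_0 − rank ∂_1 = 9 − 8 = 1, and the invariant factors of ∂_1 are all 1, so H_0 = Z.
  H_1: rank ker ∂_1 − rank ∂_2 = (27 − 8) − 17 = 2, and the invariant factors of ∂_2 are all 1, so H_1 = Z^2.
  H_2: rank ker ∂_2 − rank ∂_3 = (18 − 17) − 0 = 1, and there is no ∂_3, so H_2 = Z.

(K is a triangulation of the torus T^2.)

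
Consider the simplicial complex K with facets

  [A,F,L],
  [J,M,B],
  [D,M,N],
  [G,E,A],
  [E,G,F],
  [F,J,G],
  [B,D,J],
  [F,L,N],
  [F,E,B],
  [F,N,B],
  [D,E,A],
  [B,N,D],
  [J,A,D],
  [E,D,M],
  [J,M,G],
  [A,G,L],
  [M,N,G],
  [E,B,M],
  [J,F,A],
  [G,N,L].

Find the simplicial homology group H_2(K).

H_2 ≅ 0.

We work with the vertex ordering A < B < D < E < F < G < J < L < M < N. The simplices of K, each written with vertices in increasing order, are:

  0-simplices (10): A, B, D, E, F, G, J, L, M, N
  1-simplices (30): AD, AE, AF, AG, AJ, AL, BD, BE, BF, BJ, BM, BN, DE, DJ, DM, DN, EF, EG, EM, FG, FJ, FL, FN, GJ, GL, GM, GN, JM, LN, MN
  2-simplices (20): ADE, ADJ, AEG, AFJ, AFL, AGL, BDJ, BDN, BEF, BEM, BFN, BJM, DEM, DMN, EFG, FGJ, FLN, GJM, GLN, GMN

so the chain groups are C_0 ≅ Z^10, C_1 ≅ Z^30, C_2 ≅ Z^20.

∂_1: C_1 → C_0 is given by ∂[p,q] = [q] − [p]. For instance
  ∂AD = D − A.
This gives a 10×30 integer matrix of rank 9; reducing to Smith normal form yields diagonal entries (1,1,1,1,1,1,1,1,1).

The boundary map ∂_2: C_2 → C_1 maps a triangle to the signed sum of its edges. For instance
  ∂EFG = FG − EG + EF,
  ∂ADJ = DJ − AJ + AD.
This gives a 30×20 integer matrix of rank 20; reducing to Smith normal form yields diagonal entries (1,1,1,1,1,1,1,1,1,1,1,1,1,1,1,1,1,1,1,2).

Computing H_k = (kernel of ∂_k) / (image of ∂_{k+1}):

  H_2: rank ker ∂_2 − rank ∂_3 = (20 − 20) − 0 = 0, and there is no ∂_3, so H_2 = 0.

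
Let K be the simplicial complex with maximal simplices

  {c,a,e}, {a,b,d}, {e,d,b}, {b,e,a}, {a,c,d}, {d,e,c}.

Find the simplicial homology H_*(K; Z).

H_0 = Z,  H_1 = 0,  H_2 = Z.

Fix the vertex order a < b < c < d < e and write every simplex with vertices in increasing order. Then dim K = 2 and the simplices of K are:

  0-simplices (5): a, b, c, d, e
  1-simplices (9): ab, ac, ad, ae, bd, be, cd, ce, de
  2-simplices (6): abd, abe, acd, ace, bde, cde

so the chain groups are C_0 ≅ Z^5, C_1 ≅ Z^9, C_2 ≅ Z^6.

Boundary ∂_1: C_1 → C_0 is given by ∂[p,q] = [q] − [p].
As a 5×9 matrix over Z this has rank 4, with invariant factors (1,1,1,1).

∂_2: C_2 → C_1 acts by ∂[p,q,r] = [q,r] − [p,r] + [p,q]. For instance
  ∂acd = cd − ad + ac,
  ∂ace = ce − ae + ac.
This gives a 9×6 integer matrix of rank 5; reducing to Smith normal form yields diagonal entries (1,1,1,1,1).

Now H_k = ker ∂_k / im ∂_{k+1}, so:

  H_0: rank C_0 − rank ∂_1 = 5 − 4 = 1, and the invariant factors of ∂_1 are all 1, so H_0 = Z.
  H_1: rank ker ∂_1 − rank ∂_2 = (9 − 4) − 5 = 0, and the invariant factors of ∂_2 are all 1, so H_1 = 0.
  H_2: rank ker ∂_2 − rank ∂_3 = (6 − 5) − 0 = 1, and there is no ∂_3, so H_2 = Z.

As a check, the Euler characteristic is 5 − 9 + 6 = 2, which agrees with 1 − 0 + 1 = 2.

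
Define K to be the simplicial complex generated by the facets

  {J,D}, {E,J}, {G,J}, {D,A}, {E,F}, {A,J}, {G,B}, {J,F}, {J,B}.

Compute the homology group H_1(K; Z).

H_1 ≅ Z^3.

We work with the vertex ordering A < B < D < E < F < G < J. The simplices of K, each written with vertices in increasing order, are:

  0-simplices (7): A, B, D, E, F, G, J
  1-simplices (9): AD, AJ, BG, BJ, DJ, EF, EJ, FJ, GJ

giving chain groups C_0 ≅ Z^7, C_1 ≅ Z^9.

∂_1: C_1 → C_0 sends each edge [p,q] (with p < q) to q − p. For instance
  ∂AJ = J − A.
This gives a 7×9 integer matrix of rank 6; reducing to Smith normal form yields diagonal entries (1,1,1,1,1,1).

From H_k ≅ ker(∂_k) / im(∂_{k+1}) we obtain:

  H_1: rank ker ∂_1 − rank ∂_2 = (9 − 6) − 0 = 3, and there is no ∂_2, so H_1 = Z^3.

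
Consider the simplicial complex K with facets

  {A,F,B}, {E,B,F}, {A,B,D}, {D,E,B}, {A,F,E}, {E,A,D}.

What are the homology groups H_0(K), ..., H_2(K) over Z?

H_0 ≅ Z,  H_1 = 0,  H_2 ≅ Z.

Fix the vertex order A < B < D < E < F and write every simplex with vertices in increasing order. Then dim K = 2 and the simplices of K are:

  0-simplices (5): A, B, D, E, F
  1-simplices (9): AB, AD, AE, AF, BD, BE, BF, DE, EF
  2-simplices (6): ABD, ABF, ADE, AEF, BDE, BEF

Hence C_0 ≅ Z^5, C_1 ≅ Z^9, C_2 ≅ Z^6.

The boundary map ∂_1: C_1 → C_0 is given by ∂[p,q] = [q] − [p]. For instance
  ∂EF = F − E.
The resulting 5×9 matrix has rank 4, and its Smith normal form has invariant factors (1,1,1,1).

Boundary ∂_2: C_2 → C_1 sends each 2-simplex [p,q,r] to [q,r] − [p,r] + [p,q]. For instance
  ∂BEF = EF − BF + BE,
  ∂AEF = EF − AF + AE.
As a 9×6 matrix over Z this has rank 5, with invariant factors (1,1,1,1,1).

Reading off H_k = ker ∂_k / im ∂_{k+1}:

  H_0: rank C_0 − rank ∂_1 = 5 − 4 = 1, and the invariant factors of ∂_1 are all 1, so H_0 ≅ Z.
  H_1: rank ker ∂_1 − rank ∂_2 = (9 − 4) − 5 = 0, and the invariant factors of ∂_2 are all 1, so H_1 ≅ 0.
  H_2: rank ker ∂_2 − rank ∂_3 = (6 − 5) − 0 = 1, and there is no ∂_3, so H_2 ≅ Z.

As a check, the Euler characteristic is 5 − 9 + 6 = 2, which agrees with 1 − 0 + 1 = 2.
(K is a triangulation of the 2-sphere S^2.)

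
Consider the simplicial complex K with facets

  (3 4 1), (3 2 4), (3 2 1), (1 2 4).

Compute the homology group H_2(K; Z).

We work with the vertex ordering 1 < 2 < 3 < 4. The simplices of K, each written with vertices in increasing order, are:

  0-simplices (4): [1], [2], [3], [4]
  1-simplices (6): [1,2], [1,3], [1,4], [2,3], [2,4], [3,4]
  2-simplices (4): [1,2,3], [1,2,4], [1,3,4], [2,3,4]

so the chain groups are C_0 ≅ Z^4, C_1 ≅ Z^6, C_2 ≅ Z^4.

Boundary ∂_1: C_1 → C_0 maps an edge to its endpoints' difference, ∂[p,q] = q − p. For instance
  ∂[2,4] = [4] − [2].
As a 4×6 matrix over Z this has rank 3, with invariant factors (1,1,1).

∂_2: C_2 → C_1 sends each 2-simplex [p,q,r] to [q,r] − [p,r] + [p,q]. For instance
  ∂[2,3,4] = [3,4] − [2,4] + [2,3],
  ∂[1,2,4] = [2,4] − [1,4] + [1,2].
The 6×4 boundary matrix has rank 3 and Smith normal form diag(1,1,1).

From H_k ≅ ker(∂_k) / im(∂_{k+1}) we obtain:

  H_2: rank ker ∂_2 − rank ∂_3 = (4 − 3) − 0 = 1, and there is no ∂_3, so H_2 = Z.

H_2 = Z.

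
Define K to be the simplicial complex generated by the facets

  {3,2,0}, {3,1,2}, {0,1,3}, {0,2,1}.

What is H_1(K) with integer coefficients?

Fix the vertex order 0 < 1 < 2 < 3 and write every simplex with vertices in increasing order. Then dim K = 2 and the simplices of K are:

  0-simplices (4): [0], [1], [2], [3]
  1-simplices (6): [0,1], [0,2], [0,3], [1,2], [1,3], [2,3]
  2-simplices (4): [0,1,2], [0,1,3], [0,2,3], [1,2,3]

Hence C_0 ≅ Z^4, C_1 ≅ Z^6, C_2 ≅ Z^4.

Boundary ∂_1: C_1 → C_0 sends each edge [p,q] (with p < q) to q − p. For instance
  ∂[0,3] = [3] − [0].
The resulting 4×6 matrix has rank 3, and its Smith normal form has invariant factors (1,1,1).

∂_2: C_2 → C_1 acts by ∂[p,q,r] = [q,r] − [p,r] + [p,q]. For instance
  ∂[1,2,3] = [2,3] − [1,3] + [1,2],
  ∂[0,2,3] = [2,3] − [0,3] + [0,2].
This gives a 6×4 integer matrix of rank 3; reducing to Smith normal form yields diagonal entries (1,1,1).

Computing H_k = (kernel of ∂_k) / (image of ∂_{k+1}):

  H_1: rank ker ∂_1 − rank ∂_2 = (6 − 3) − 3 = 0, and the invariant factors of ∂_2 are all 1, so H_1 = 0.

(K is a triangulation of the 2-sphere S^2.)

H_1 ≅ 0.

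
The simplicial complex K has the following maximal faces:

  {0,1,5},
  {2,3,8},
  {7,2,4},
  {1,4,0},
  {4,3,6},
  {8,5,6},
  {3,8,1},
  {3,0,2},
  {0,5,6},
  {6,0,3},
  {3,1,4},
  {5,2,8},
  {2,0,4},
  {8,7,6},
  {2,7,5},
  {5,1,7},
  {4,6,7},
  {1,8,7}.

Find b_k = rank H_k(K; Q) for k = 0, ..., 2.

Order the vertices as 0 < 1 < 2 < 3 < 4 < 5 < 6 < 7 < 8. Listing each simplex with vertices in this order, K has dimension 2 with simplices:

  0-simplices (9): [0], [1], [2], [3], [4], [5], [6], [7], [8]
  1-simplices (27): (27 of them)
  2-simplices (18): [0,1,4], [0,1,5], [0,2,3], [0,2,4], [0,3,6], [0,5,6], [1,3,4], [1,3,8], [1,5,7], [1,7,8], [2,3,8], [2,4,7], [2,5,7], [2,5,8], [3,4,6], [4,6,7], [5,6,8], [6,7,8]

so the chain groups are C_0 ≅ Z^9, C_1 ≅ Z^27, C_2 ≅ Z^18.

Boundary ∂_1: C_1 → C_0 sends each edge [p,q] (with p < q) to q − p. For instance
  ∂[4,7] = [7] − [4].
This gives a 9×27 integer matrix of rank 8; reducing to Smith normal form yields diagonal entries (1,1,1,1,1,1,1,1).

∂_2: C_2 → C_1 sends each 2-simplex [p,q,r] to [q,r] − [p,r] + [p,q]. For instance
  ∂[2,4,7] = [4,7] − [2,7] + [2,4],
  ∂[2,5,7] = [5,7] − [2,7] + [2,5].
This gives a 27×18 integer matrix of rank 18; reducing to Smith normal form yields diagonal entries (1,1,1,1,1,1,1,1,1,1,1,1,1,1,1,1,1,2).

From H_k ≅ ker(∂_k) / im(∂_{k+1}) we obtain:

  H_0: rank C_0 − rank ∂_1 = 9 − 8 = 1, and the invariant factors of ∂_1 are all 1, so H_0 = Z.
  H_1: rank ker ∂_1 − rank ∂_2 = (27 − 8) − 18 = 1, and ∂_2 has invariant factor 2 > 1, so H_1 = Z ⊕ Z/2.
  H_2: rank ker ∂_2 − rank ∂_3 = (18 − 18) − 0 = 0, and there is no ∂_3, so H_2 = 0.

As a check, the Euler characteristic is 9 − 27 + 18 = 0, which agrees with 1 − 1 + 0 = 0.

Hence the Betti numbers are b_0 = 1, b_1 = 1, b_2 = 0.

b_0 = 1, b_1 = 1, b_2 = 0.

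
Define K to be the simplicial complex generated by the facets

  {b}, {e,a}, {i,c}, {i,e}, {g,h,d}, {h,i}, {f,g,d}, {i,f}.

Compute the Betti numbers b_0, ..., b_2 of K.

Order the vertices as a < b < c < d < e < f < g < h < i. Listing each simplex with vertices in this order, K has dimension 2 with simplices:

  0-simplices (9): a, b, c, d, e, f, g, h, i
  1-simplices (10): ae, ci, df, dg, dh, ei, fg, fi, gh, hi
  2-simplices (2): dfg, dgh

giving chain groups C_0 ≅ Z^9, C_1 ≅ Z^10, C_2 ≅ Z^2.

∂_1: C_1 → C_0 sends each edge [p,q] (with p < q) to q − p.
As a 9×10 matrix over Z this has rank 7, with invariant factors (1,1,1,1,1,1,1).

∂_2: C_2 → C_1 maps a triangle to the signed sum of its edges. For instance
  ∂dfg = fg − dg + df,
  ∂dgh = gh − dh + dg.
The 10×2 boundary matrix has rank 2 and Smith normal form diag(1,1).

Reading off H_k = ker ∂_k / im ∂_{k+1}:

  H_0: rank C_0 − rank ∂_1 = 9 − 7 = 2, and the invariant factors of ∂_1 are all 1, so H_0 = Z^2.
  H_1: rank ker ∂_1 − rank ∂_2 = (10 − 7) − 2 = 1, and the invariant factors of ∂_2 are all 1, so H_1 = Z.
  H_2: rank ker ∂_2 − rank ∂_3 = (2 − 2) − 0 = 0, and there is no ∂_3, so H_2 = 0.

Hence the Betti numbers are b_0 = 2, b_1 = 1, b_2 = 0.

b_0 = 2, b_1 = 1, b_2 = 0.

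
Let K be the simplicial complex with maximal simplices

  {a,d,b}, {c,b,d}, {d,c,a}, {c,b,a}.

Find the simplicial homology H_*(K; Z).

H_0 ≅ Z,  H_1 = 0,  H_2 ≅ Z.

Take the total order a < b < c < d on the vertex set. Then K (dimension 2) consists of the simplices:

  0-simplices (4): a, b, c, d
  1-simplices (6): ab, ac, ad, bc, bd, cd
  2-simplices (4): abc, abd, acd, bcd

giving chain groups C_0 ≅ Z^4, C_1 ≅ Z^6, C_2 ≅ Z^4.

The boundary map ∂_1: C_1 → C_0 maps an edge to its endpoints' difference, ∂[p,q] = q − p. For instance
  ∂ad = d − a.
The 4×6 boundary matrix has rank 3 and Smith normal form diag(1,1,1).

∂_2: C_2 → C_1 acts by ∂[p,q,r] = [q,r] − [p,r] + [p,q]. For instance
  ∂acd = cd − ad + ac,
  ∂bcd = cd − bd + bc.
The 6×4 boundary matrix has rank 3 and Smith normal form diag(1,1,1).

From H_k ≅ ker(∂_k) / im(∂_{k+1}) we obtain:

  H_0: rank C_0 − rank ∂_1 = 4 − 3 = 1, and the invariant factors of ∂_1 are all 1, so H_0 ≅ Z.
  H_1: rank ker ∂_1 − rank ∂_2 = (6 − 3) − 3 = 0, and the invariant factors of ∂_2 are all 1, so H_1 ≅ 0.
  H_2: rank ker ∂_2 − rank ∂_3 = (4 − 3) − 0 = 1, and there is no ∂_3, so H_2 ≅ Z.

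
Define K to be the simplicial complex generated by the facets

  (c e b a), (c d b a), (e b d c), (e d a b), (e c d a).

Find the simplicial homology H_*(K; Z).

H_0 = Z,  H_1 = 0,  H_2 = 0,  H_3 = Z.

K has 5 vertices, 10 edges, 10 triangles, 5 3-simplices.
rank ∂_0 = 0, rank ∂_1 = 4 ⇒ b_0 = 5 − 0 − 4 = 1; all invariant factors of ∂_1 are 1 so no torsion. So H_0 = Z.
rank ∂_1 = 4, rank ∂_2 = 6 ⇒ b_1 = 10 − 4 − 6 = 0; all invariant factors of ∂_2 are 1 so no torsion. So H_1 = 0.
rank ∂_2 = 6, rank ∂_3 = 4 ⇒ b_2 = 10 − 6 − 4 = 0; all invariant factors of ∂_3 are 1 so no torsion. So H_2 = 0.
rank ∂_3 = 4, rank ∂_4 = 0 ⇒ b_3 = 5 − 4 − 0 = 1. So H_3 = Z.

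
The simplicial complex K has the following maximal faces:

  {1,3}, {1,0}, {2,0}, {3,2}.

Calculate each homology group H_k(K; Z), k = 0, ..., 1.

Order the vertices as 0 < 1 < 2 < 3. Listing each simplex with vertices in this order, K has dimension 1 with simplices:

  0-simplices (4): [0], [1], [2], [3]
  1-simplices (4): [0,1], [0,2], [1,3], [2,3]

so the chain groups are C_0 ≅ Z^4, C_1 ≅ Z^4.

Boundary ∂_1: C_1 → C_0 maps an edge to its endpoints' difference, ∂[p,q] = q − p.
This gives a 4×4 integer matrix of rank 3; reducing to Smith normal form yields diagonal entries (1,1,1).

Reading off H_k = ker ∂_k / im ∂_{k+1}:

  H_0: rank C_0 − rank ∂_1 = 4 − 3 = 1, and the invariant factors of ∂_1 are all 1, so H_0 ≅ Z.
  H_1: rank ker ∂_1 − rank ∂_2 = (4 − 3) − 0 = 1, and there is no ∂_2, so H_1 ≅ Z.

(K is a triangulation of the circle S^1.)

H_0 = Z,  H_1 = Z.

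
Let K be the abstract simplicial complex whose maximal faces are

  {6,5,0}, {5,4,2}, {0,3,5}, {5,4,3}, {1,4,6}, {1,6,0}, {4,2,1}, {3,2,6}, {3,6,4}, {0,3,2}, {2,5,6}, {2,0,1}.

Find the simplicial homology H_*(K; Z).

We work with the vertex ordering 0 < 1 < 2 < 3 < 4 < 5 < 6. The simplices of K, each written with vertices in increasing order, are:

  0-simplices (7): [0], [1], [2], [3], [4], [5], [6]
  1-simplices (18): [0,1], [0,2], [0,3], [0,5], [0,6], [1,2], [1,4], [1,6], [2,3], [2,4], [2,5], [2,6], [3,4], [3,5], [3,6], [4,5], [4,6], [5,6]
  2-simplices (12): [0,1,2], [0,1,6], [0,2,3], [0,3,5], [0,5,6], [1,2,4], [1,4,6], [2,3,6], [2,4,5], [2,5,6], [3,4,5], [3,4,6]

Hence C_0 ≅ Z^7, C_1 ≅ Z^18, C_2 ≅ Z^12.

The boundary map ∂_1: C_1 → C_0 maps an edge to its endpoints' difference, ∂[p,q] = q − p.
As a 7×18 matrix over Z this has rank 6, with invariant factors (1,1,1,1,1,1).

The boundary map ∂_2: C_2 → C_1 acts by ∂[p,q,r] = [q,r] − [p,r] + [p,q]. For instance
  ∂[0,3,5] = [3,5] − [0,5] + [0,3],
  ∂[0,1,6] = [1,6] − [0,6] + [0,1].
As a 18×12 matrix over Z this has rank 12, with invariant factors (1,1,1,1,1,1,1,1,1,1,1,2).

Reading off H_k = ker ∂_k / im ∂_{k+1}:

  H_0: rank C_0 − rank ∂_1 = 7 − 6 = 1, and the invariant factors of ∂_1 are all 1, so H_0 ≅ Z.
  H_1: rank ker ∂_1 − rank ∂_2 = (18 − 6) − 12 = 0, and ∂_2 has invariant factor 2 > 1, so H_1 ≅ Z/2.
  H_2: rank ker ∂_2 − rank ∂_3 = (12 − 12) − 0 = 0, and there is no ∂_3, so H_2 ≅ 0.

H_0 ≅ Z,  H_1 ≅ Z/2,  H_2 = 0.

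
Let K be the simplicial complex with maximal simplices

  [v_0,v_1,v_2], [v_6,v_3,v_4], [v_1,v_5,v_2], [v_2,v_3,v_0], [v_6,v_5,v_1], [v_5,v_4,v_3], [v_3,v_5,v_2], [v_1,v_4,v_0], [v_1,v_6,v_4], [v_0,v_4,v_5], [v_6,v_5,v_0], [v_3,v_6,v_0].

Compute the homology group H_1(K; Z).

Order the vertices as v_0 < v_1 < v_2 < v_3 < v_4 < v_5 < v_6. Listing each simplex with vertices in this order, K has dimension 2 with simplices:

  0-simplices (7): [v_0], [v_1], [v_2], [v_3], [v_4], [v_5], [v_6]
  1-simplices (18): (18 of them)
  2-simplices (12): (12 of them)

giving chain groups C_0 ≅ Z^7, C_1 ≅ Z^18, C_2 ≅ Z^12.

∂_1: C_1 → C_0 is given by ∂[p,q] = [q] − [p]. For instance
  ∂[v_0,v_6] = [v_6] − [v_0].
As a 7×18 matrix over Z this has rank 6, with invariant factors (1,1,1,1,1,1).

The boundary map ∂_2: C_2 → C_1 maps a triangle to the signed sum of its edges. For instance
  ∂[v_0,v_3,v_6] = [v_3,v_6] − [v_0,v_6] + [v_0,v_3],
  ∂[v_2,v_3,v_5] = [v_3,v_5] − [v_2,v_5] + [v_2,v_3].
This gives a 18×12 integer matrix of rank 12; reducing to Smith normal form yields diagonal entries (1,1,1,1,1,1,1,1,1,1,1,2).

From H_k ≅ ker(∂_k) / im(∂_{k+1}) we obtain:

  H_1: rank ker ∂_1 − rank ∂_2 = (18 − 6) − 12 = 0, and ∂_2 has invariant factor 2 > 1, so H_1 = Z/2.

(K is a triangulation of the real projective plane RP^2.)

H_1 ≅ Z/2.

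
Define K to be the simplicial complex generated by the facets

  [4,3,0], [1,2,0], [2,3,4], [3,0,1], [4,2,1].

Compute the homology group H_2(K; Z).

H_2 = 0.

Take the total order 0 < 1 < 2 < 3 < 4 on the vertex set. Then K (dimension 2) consists of the simplices:

  0-simplices (5): [0], [1], [2], [3], [4]
  1-simplices (10): [0,1], [0,2], [0,3], [0,4], [1,2], [1,3], [1,4], [2,3], [2,4], [3,4]
  2-simplices (5): [0,1,2], [0,1,3], [0,3,4], [1,2,4], [2,3,4]

giving chain groups C_0 ≅ Z^5, C_1 ≅ Z^10, C_2 ≅ Z^5.

The boundary map ∂_1: C_1 → C_0 maps an edge to its endpoints' difference, ∂[p,q] = q − p.
As a 5×10 matrix over Z this has rank 4, with invariant factors (1,1,1,1).

Boundary ∂_2: C_2 → C_1 acts by ∂[p,q,r] = [q,r] − [p,r] + [p,q]. For instance
  ∂[2,3,4] = [3,4] − [2,4] + [2,3],
  ∂[1,2,4] = [2,4] − [1,4] + [1,2].
The resulting 10×5 matrix has rank 5, and its Smith normal form has invariant factors (1,1,1,1,1).

Reading off H_k = ker ∂_k / im ∂_{k+1}:

  H_2: rank ker ∂_2 − rank ∂_3 = (5 − 5) − 0 = 0, and there is no ∂_3, so H_2 ≅ 0.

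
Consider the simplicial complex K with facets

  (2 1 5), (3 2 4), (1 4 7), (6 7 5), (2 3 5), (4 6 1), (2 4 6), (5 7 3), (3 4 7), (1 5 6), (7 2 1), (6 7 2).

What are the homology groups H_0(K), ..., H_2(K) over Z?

H_0 ≅ Z,  H_1 ≅ Z/2,  H_2 = 0.

Fix the vertex order 1 < 2 < 3 < 4 < 5 < 6 < 7 and write every simplex with vertices in increasing order. Then dim K = 2 and the simplices of K are:

  0-simplices (7): [1], [2], [3], [4], [5], [6], [7]
  1-simplices (18): [1,2], [1,4], [1,5], [1,6], [1,7], [2,3], [2,4], [2,5], [2,6], [2,7], [3,4], [3,5], [3,7], [4,6], [4,7], [5,6], [5,7], [6,7]
  2-simplices (12): [1,2,5], [1,2,7], [1,4,6], [1,4,7], [1,5,6], [2,3,4], [2,3,5], [2,4,6], [2,6,7], [3,4,7], [3,5,7], [5,6,7]

giving chain groups C_0 ≅ Z^7, C_1 ≅ Z^18, C_2 ≅ Z^12.

Boundary ∂_1: C_1 → C_0 maps an edge to its endpoints' difference, ∂[p,q] = q − p. For instance
  ∂[2,3] = [3] − [2].
The resulting 7×18 matrix has rank 6, and its Smith normal form has invariant factors (1,1,1,1,1,1).

The boundary map ∂_2: C_2 → C_1 maps a triangle to the signed sum of its edges. For instance
  ∂[3,5,7] = [5,7] − [3,7] + [3,5],
  ∂[1,4,6] = [4,6] − [1,6] + [1,4].
This gives a 18×12 integer matrix of rank 12; reducing to Smith normal form yields diagonal entries (1,1,1,1,1,1,1,1,1,1,1,2).

Computing H_k = (kernel of ∂_k) / (image of ∂_{k+1}):

  H_0: rank C_0 − rank ∂_1 = 7 − 6 = 1, and the invariant factors of ∂_1 are all 1, so H_0 = Z.
  H_1: rank ker ∂_1 − rank ∂_2 = (18 − 6) − 12 = 0, and ∂_2 has invariant factor 2 > 1, so H_1 = Z/2.
  H_2: rank ker ∂_2 − rank ∂_3 = (12 − 12) − 0 = 0, and there is no ∂_3, so H_2 = 0.

As a check, the Euler characteristic is 7 − 18 + 12 = 1, which agrees with 1 − 0 + 0 = 1.
(K is a triangulation of the real projective plane RP^2.)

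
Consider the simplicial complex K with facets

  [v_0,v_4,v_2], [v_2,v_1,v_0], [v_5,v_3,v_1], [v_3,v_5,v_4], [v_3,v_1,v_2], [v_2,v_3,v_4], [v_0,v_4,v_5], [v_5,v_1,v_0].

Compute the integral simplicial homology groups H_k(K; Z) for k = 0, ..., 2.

H_0 = Z,  H_1 = 0,  H_2 = Z.

Order the vertices as v_0 < v_1 < v_2 < v_3 < v_4 < v_5. Listing each simplex with vertices in this order, K has dimension 2 with simplices:

  0-simplices (6): [v_0], [v_1], [v_2], [v_3], [v_4], [v_5]
  1-simplices (12): [v_0,v_1], [v_0,v_2], [v_0,v_4], [v_0,v_5], [v_1,v_2], [v_1,v_3], [v_1,v_5], [v_2,v_3], [v_2,v_4], [v_3,v_4], [v_3,v_5], [v_4,v_5]
  2-simplices (8): [v_0,v_1,v_2], [v_0,v_1,v_5], [v_0,v_2,v_4], [v_0,v_4,v_5], [v_1,v_2,v_3], [v_1,v_3,v_5], [v_2,v_3,v_4], [v_3,v_4,v_5]

giving chain groups C_0 ≅ Z^6, C_1 ≅ Z^12, C_2 ≅ Z^8.

The boundary map ∂_1: C_1 → C_0 is given by ∂[p,q] = [q] − [p]. For instance
  ∂[v_3,v_4] = [v_4] − [v_3].
This gives a 6×12 integer matrix of rank 5; reducing to Smith normal form yields diagonal entries (1,1,1,1,1).

The boundary map ∂_2: C_2 → C_1 sends each 2-simplex [p,q,r] to [q,r] − [p,r] + [p,q]. For instance
  ∂[v_0,v_4,v_5] = [v_4,v_5] − [v_0,v_5] + [v_0,v_4],
  ∂[v_3,v_4,v_5] = [v_4,v_5] − [v_3,v_5] + [v_3,v_4].
As a 12×8 matrix over Z this has rank 7, with invariant factors (1,1,1,1,1,1,1).

Now H_k = ker ∂_k / im ∂_{k+1}, so:

  H_0: rank C_0 − rank ∂_1 = 6 − 5 = 1, and the invariant factors of ∂_1 are all 1, so H_0 ≅ Z.
  H_1: rank ker ∂_1 − rank ∂_2 = (12 − 5) − 7 = 0, and the invariant factors of ∂_2 are all 1, so H_1 ≅ 0.
  H_2: rank ker ∂_2 − rank ∂_3 = (8 − 7) − 0 = 1, and there is no ∂_3, so H_2 ≅ Z.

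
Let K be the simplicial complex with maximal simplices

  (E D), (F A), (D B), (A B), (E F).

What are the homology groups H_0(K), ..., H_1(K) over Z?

H_0 = Z,  H_1 = Z.

Fix the vertex order A < B < D < E < F and write every simplex with vertices in increasing order. Then dim K = 1 and the simplices of K are:

  0-simplices (5): A, B, D, E, F
  1-simplices (5): AB, AF, BD, DE, EF

giving chain groups C_0 ≅ Z^5, C_1 ≅ Z^5.

Boundary ∂_1: C_1 → C_0 is given by ∂[p,q] = [q] − [p]. For instance
  ∂BD = D − B.
The 5×5 boundary matrix has rank 4 and Smith normal form diag(1,1,1,1).

Reading off H_k = ker ∂_k / im ∂_{k+1}:

  H_0: rank C_0 − rank ∂_1 = 5 − 4 = 1, and the invariant factors of ∂_1 are all 1, so H_0 = Z.
  H_1: rank ker ∂_1 − rank ∂_2 = (5 − 4) − 0 = 1, and there is no ∂_2, so H_1 = Z.

(K is a triangulation of the circle S^1.)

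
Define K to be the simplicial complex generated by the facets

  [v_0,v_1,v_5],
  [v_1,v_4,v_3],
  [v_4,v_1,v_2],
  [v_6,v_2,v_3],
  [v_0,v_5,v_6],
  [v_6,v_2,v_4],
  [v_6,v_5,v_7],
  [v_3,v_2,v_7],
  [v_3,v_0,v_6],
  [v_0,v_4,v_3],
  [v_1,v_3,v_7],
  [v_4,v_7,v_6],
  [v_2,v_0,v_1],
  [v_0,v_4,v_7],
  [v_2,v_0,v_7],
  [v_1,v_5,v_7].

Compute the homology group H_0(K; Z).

H_0 = Z.

We work with the vertex ordering v_0 < v_1 < v_2 < v_3 < v_4 < v_5 < v_6 < v_7. The simplices of K, each written with vertices in increasing order, are:

  0-simplices (8): [v_0], [v_1], [v_2], [v_3], [v_4], [v_5], [v_6], [v_7]
  1-simplices (24): (24 of them)
  2-simplices (16): (16 of them)

Hence C_0 ≅ Z^8, C_1 ≅ Z^24, C_2 ≅ Z^16.

∂_1: C_1 → C_0 is given by ∂[p,q] = [q] − [p].
The 8×24 boundary matrix has rank 7 and Smith normal form diag(1,1,1,1,1,1,1).

The boundary map ∂_2: C_2 → C_1 acts by ∂[p,q,r] = [q,r] − [p,r] + [p,q]. For instance
  ∂[v_4,v_6,v_7] = [v_6,v_7] − [v_4,v_7] + [v_4,v_6],
  ∂[v_0,v_3,v_6] = [v_3,v_6] − [v_0,v_6] + [v_0,v_3].
As a 24×16 matrix over Z this has rank 15, with invariant factors (1,1,1,1,1,1,1,1,1,1,1,1,1,1,1).

Reading off H_k = ker ∂_k / im ∂_{k+1}:

  H_0: rank C_0 − rank ∂_1 = 8 − 7 = 1, and the invariant factors of ∂_1 are all 1, so H_0 = Z.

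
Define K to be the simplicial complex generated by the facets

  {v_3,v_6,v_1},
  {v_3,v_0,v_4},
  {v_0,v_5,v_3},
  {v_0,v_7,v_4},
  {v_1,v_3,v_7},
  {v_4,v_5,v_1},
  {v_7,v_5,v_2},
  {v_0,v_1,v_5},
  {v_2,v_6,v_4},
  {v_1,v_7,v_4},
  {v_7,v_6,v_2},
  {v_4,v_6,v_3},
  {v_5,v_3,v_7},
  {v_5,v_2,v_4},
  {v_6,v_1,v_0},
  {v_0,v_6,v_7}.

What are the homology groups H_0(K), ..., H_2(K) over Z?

H_0 ≅ Z,  H_1 ≅ Z^2,  H_2 ≅ Z.

Fix the vertex order v_0 < v_1 < v_2 < v_3 < v_4 < v_5 < v_6 < v_7 and write every simplex with vertices in increasing order. Then dim K = 2 and the simplices of K are:

  0-simplices (8): [v_0], [v_1], [v_2], [v_3], [v_4], [v_5], [v_6], [v_7]
  1-simplices (24): (24 of them)
  2-simplices (16): (16 of them)

giving chain groups C_0 ≅ Z^8, C_1 ≅ Z^24, C_2 ≅ Z^16.

The boundary map ∂_1: C_1 → C_0 is given by ∂[p,q] = [q] − [p]. For instance
  ∂[v_0,v_4] = [v_4] − [v_0].
This gives a 8×24 integer matrix of rank 7; reducing to Smith normal form yields diagonal entries (1,1,1,1,1,1,1).

∂_2: C_2 → C_1 acts by ∂[p,q,r] = [q,r] − [p,r] + [p,q]. For instance
  ∂[v_1,v_4,v_7] = [v_4,v_7] − [v_1,v_7] + [v_1,v_4],
  ∂[v_2,v_6,v_7] = [v_6,v_7] − [v_2,v_7] + [v_2,v_6].
This gives a 24×16 integer matrix of rank 15; reducing to Smith normal form yields diagonal entries (1,1,1,1,1,1,1,1,1,1,1,1,1,1,1).

From H_k ≅ ker(∂_k) / im(∂_{k+1}) we obtain:

  H_0: rank C_0 − rank ∂_1 = 8 − 7 = 1, and the invariant factors of ∂_1 are all 1, so H_0 = Z.
  H_1: rank ker ∂_1 − rank ∂_2 = (24 − 7) − 15 = 2, and the invariant factors of ∂_2 are all 1, so H_1 = Z^2.
  H_2: rank ker ∂_2 − rank ∂_3 = (16 − 15) − 0 = 1, and there is no ∂_3, so H_2 = Z.

(K is a triangulation of the torus T^2.)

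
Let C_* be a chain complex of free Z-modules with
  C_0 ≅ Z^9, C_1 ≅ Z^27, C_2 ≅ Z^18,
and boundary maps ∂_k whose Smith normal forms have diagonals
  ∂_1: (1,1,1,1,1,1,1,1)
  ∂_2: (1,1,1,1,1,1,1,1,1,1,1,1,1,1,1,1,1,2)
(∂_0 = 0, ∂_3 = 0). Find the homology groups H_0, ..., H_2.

H_0: b_0 = 9 − 0 − 8 = 1; torsion from ∂_1 factors > 1: none. So H_0 = Z.
H_1: b_1 = 27 − 8 − 18 = 1; torsion from ∂_2 factors > 1: [2]. So H_1 = Z ⊕ Z/2.
H_2: b_2 = 18 − 18 − 0 = 0; torsion from ∂_3 factors > 1: none. So H_2 = 0.

H_0 = Z,  H_1 = Z ⊕ Z/2,  H_2 = 0.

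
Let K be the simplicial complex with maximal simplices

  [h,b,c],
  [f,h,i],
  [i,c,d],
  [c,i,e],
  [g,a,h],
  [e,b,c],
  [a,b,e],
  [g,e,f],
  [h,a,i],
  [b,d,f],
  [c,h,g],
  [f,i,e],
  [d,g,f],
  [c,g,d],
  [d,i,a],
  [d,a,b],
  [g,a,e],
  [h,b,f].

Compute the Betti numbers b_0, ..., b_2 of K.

Take the total order a < b < c < d < e < f < g < h < i on the vertex set. Then K (dimension 2) consists of the simplices:

  0-simplices (9): a, b, c, d, e, f, g, h, i
  1-simplices (27): ab, ad, ae, ag, ah, ai, bc, bd, be, bf, bh, cd, ce, cg, ch, ci, df, dg, di, ef, eg, ei, fg, fh, fi, gh, hi
  2-simplices (18): abd, abe, adi, aeg, agh, ahi, bce, bch, bdf, bfh, cdg, cdi, cei, cgh, dfg, efg, efi, fhi

giving chain groups C_0 ≅ Z^9, C_1 ≅ Z^27, C_2 ≅ Z^18.

The boundary map ∂_1: C_1 → C_0 maps an edge to its endpoints' difference, ∂[p,q] = q − p. For instance
  ∂eg = g − e.
This gives a 9×27 integer matrix of rank 8; reducing to Smith normal form yields diagonal entries (1,1,1,1,1,1,1,1).

Boundary ∂_2: C_2 → C_1 sends each 2-simplex [p,q,r] to [q,r] − [p,r] + [p,q]. For instance
  ∂fhi = hi − fi + fh,
  ∂agh = gh − ah + ag.
This gives a 27×18 integer matrix of rank 17; reducing to Smith normal form yields diagonal entries (1,1,1,1,1,1,1,1,1,1,1,1,1,1,1,1,1).

Reading off H_k = ker ∂_k / im ∂_{k+1}:

  H_0: rank C_0 − rank ∂_1 = 9 − 8 = 1, and the invariant factors of ∂_1 are all 1, so H_0 ≅ Z.
  H_1: rank ker ∂_1 − rank ∂_2 = (27 − 8) − 17 = 2, and the invariant factors of ∂_2 are all 1, so H_1 ≅ Z^2.
  H_2: rank ker ∂_2 − rank ∂_3 = (18 − 17) − 0 = 1, and there is no ∂_3, so H_2 ≅ Z.

Hence the Betti numbers are b_0 = 1, b_1 = 2, b_2 = 1.

b_0 = 1, b_1 = 2, b_2 = 1.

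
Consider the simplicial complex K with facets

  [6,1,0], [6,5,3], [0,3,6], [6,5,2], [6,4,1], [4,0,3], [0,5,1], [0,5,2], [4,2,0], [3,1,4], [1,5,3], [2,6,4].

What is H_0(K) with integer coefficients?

Order the vertices as 0 < 1 < 2 < 3 < 4 < 5 < 6. Listing each simplex with vertices in this order, K has dimension 2 with simplices:

  0-simplices (7): [0], [1], [2], [3], [4], [5], [6]
  1-simplices (18): [0,1], [0,2], [0,3], [0,4], [0,5], [0,6], [1,3], [1,4], [1,5], [1,6], [2,4], [2,5], [2,6], [3,4], [3,5], [3,6], [4,6], [5,6]
  2-simplices (12): [0,1,5], [0,1,6], [0,2,4], [0,2,5], [0,3,4], [0,3,6], [1,3,4], [1,3,5], [1,4,6], [2,4,6], [2,5,6], [3,5,6]

Hence C_0 ≅ Z^7, C_1 ≅ Z^18, C_2 ≅ Z^12.

∂_1: C_1 → C_0 maps an edge to its endpoints' difference, ∂[p,q] = q − p. For instance
  ∂[2,5] = [5] − [2].
As a 7×18 matrix over Z this has rank 6, with invariant factors (1,1,1,1,1,1).

Boundary ∂_2: C_2 → C_1 acts by ∂[p,q,r] = [q,r] − [p,r] + [p,q]. For instance
  ∂[1,4,6] = [4,6] − [1,6] + [1,4],
  ∂[0,2,5] = [2,5] − [0,5] + [0,2].
As a 18×12 matrix over Z this has rank 12, with invariant factors (1,1,1,1,1,1,1,1,1,1,1,2).

From H_k ≅ ker(∂_k) / im(∂_{k+1}) we obtain:

  H_0: rank C_0 − rank ∂_1 = 7 − 6 = 1, and the invariant factors of ∂_1 are all 1, so H_0 = Z.

H_0 ≅ Z.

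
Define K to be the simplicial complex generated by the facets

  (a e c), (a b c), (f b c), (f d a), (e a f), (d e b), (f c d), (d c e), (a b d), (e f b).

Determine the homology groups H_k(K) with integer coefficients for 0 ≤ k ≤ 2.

We work with the vertex ordering a < b < c < d < e < f. The simplices of K, each written with vertices in increasing order, are:

  0-simplices (6): a, b, c, d, e, f
  1-simplices (15): ab, ac, ad, ae, af, bc, bd, be, bf, cd, ce, cf, de, df, ef
  2-simplices (10): abc, abd, ace, adf, aef, bcf, bde, bef, cde, cdf

giving chain groups C_0 ≅ Z^6, C_1 ≅ Z^15, C_2 ≅ Z^10.

Boundary ∂_1: C_1 → C_0 sends each edge [p,q] (with p < q) to q − p. For instance
  ∂ab = b − a.
This gives a 6×15 integer matrix of rank 5; reducing to Smith normal form yields diagonal entries (1,1,1,1,1).

∂_2: C_2 → C_1 acts by ∂[p,q,r] = [q,r] − [p,r] + [p,q]. For instance
  ∂cdf = df − cf + cd,
  ∂aef = ef − af + ae.
The resulting 15×10 matrix has rank 10, and its Smith normal form has invariant factors (1,1,1,1,1,1,1,1,1,2).

Now H_k = ker ∂_k / im ∂_{k+1}, so:

  H_0: rank C_0 − rank ∂_1 = 6 − 5 = 1, and the invariant factors of ∂_1 are all 1, so H_0 ≅ Z.
  H_1: rank ker ∂_1 − rank ∂_2 = (15 − 5) − 10 = 0, and ∂_2 has invariant factor 2 > 1, so H_1 ≅ Z/2Z.
  H_2: rank ker ∂_2 − rank ∂_3 = (10 − 10) − 0 = 0, and there is no ∂_3, so H_2 ≅ 0.

As a check, the Euler characteristic is 6 − 15 + 10 = 1, which agrees with 1 − 0 + 0 = 1.

H_0 = Z,  H_1 = Z/2Z,  H_2 = 0.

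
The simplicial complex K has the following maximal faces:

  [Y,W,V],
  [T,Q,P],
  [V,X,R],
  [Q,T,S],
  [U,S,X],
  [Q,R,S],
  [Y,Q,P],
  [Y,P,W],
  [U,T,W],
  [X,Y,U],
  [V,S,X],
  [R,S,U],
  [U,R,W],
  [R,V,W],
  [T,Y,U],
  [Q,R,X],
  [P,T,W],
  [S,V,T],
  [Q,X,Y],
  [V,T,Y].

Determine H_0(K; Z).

Order the vertices as P < Q < R < S < T < U < V < W < X < Y. Listing each simplex with vertices in this order, K has dimension 2 with simplices:

  0-simplices (10): P, Q, R, S, T, U, V, W, X, Y
  1-simplices (30): PQ, PT, PW, PY, QR, QS, QT, QX, QY, RS, RU, RV, RW, RX, ST, SU, SV, SX, TU, TV, TW, TY, UW, UX, UY, VW, VX, VY, WY, XY
  2-simplices (20): PQT, PQY, PTW, PWY, QRS, QRX, QST, QXY, RSU, RUW, RVW, RVX, STV, SUX, SVX, TUW, TUY, TVY, UXY, VWY

Hence C_0 ≅ Z^10, C_1 ≅ Z^30, C_2 ≅ Z^20.

Boundary ∂_1: C_1 → C_0 maps an edge to its endpoints' difference, ∂[p,q] = q − p. For instance
  ∂QY = Y − Q.
As a 10×30 matrix over Z this has rank 9, with invariant factors (1,1,1,1,1,1,1,1,1).

The boundary map ∂_2: C_2 → C_1 sends each 2-simplex [p,q,r] to [q,r] − [p,r] + [p,q]. For instance
  ∂PQY = QY − PY + PQ,
  ∂QST = ST − QT + QS.
The 30×20 boundary matrix has rank 20 and Smith normal form diag(1,1,1,1,1,1,1,1,1,1,1,1,1,1,1,1,1,1,1,2).

From H_k ≅ ker(∂_k) / im(∂_{k+1}) we obtain:

  H_0: rank C_0 − rank ∂_1 = 10 − 9 = 1, and the invariant factors of ∂_1 are all 1, so H_0 = Z.

H_0 ≅ Z.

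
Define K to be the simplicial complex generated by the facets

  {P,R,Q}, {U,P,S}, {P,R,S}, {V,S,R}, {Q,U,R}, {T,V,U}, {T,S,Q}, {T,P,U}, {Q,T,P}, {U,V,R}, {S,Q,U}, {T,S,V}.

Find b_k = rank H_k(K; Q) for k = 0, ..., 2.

b_0 = 1, b_1 = 0, b_2 = 0.

Take the total order P < Q < R < S < T < U < V on the vertex set. Then K (dimension 2) consists of the simplices:

  0-simplices (7): P, Q, R, S, T, U, V
  1-simplices (18): PQ, PR, PS, PT, PU, QR, QS, QT, QU, RS, RU, RV, ST, SU, SV, TU, TV, UV
  2-simplices (12): PQR, PQT, PRS, PSU, PTU, QRU, QST, QSU, RSV, RUV, STV, TUV

so the chain groups are C_0 ≅ Z^7, C_1 ≅ Z^18, C_2 ≅ Z^12.

The boundary map ∂_1: C_1 → C_0 sends each edge [p,q] (with p < q) to q − p.
As a 7×18 matrix over Z this has rank 6, with invariant factors (1,1,1,1,1,1).

The boundary map ∂_2: C_2 → C_1 sends each 2-simplex [p,q,r] to [q,r] − [p,r] + [p,q]. For instance
  ∂TUV = UV − TV + TU,
  ∂PTU = TU − PU + PT.
This gives a 18×12 integer matrix of rank 12; reducing to Smith normal form yields diagonal entries (1,1,1,1,1,1,1,1,1,1,1,2).

Now H_k = ker ∂_k / im ∂_{k+1}, so:

  H_0: rank C_0 − rank ∂_1 = 7 − 6 = 1, and the invariant factors of ∂_1 are all 1, so H_0 ≅ Z.
  H_1: rank ker ∂_1 − rank ∂_2 = (18 − 6) − 12 = 0, and ∂_2 has invariant factor 2 > 1, so H_1 ≅ Z/2.
  H_2: rank ker ∂_2 − rank ∂_3 = (12 − 12) − 0 = 0, and there is no ∂_3, so H_2 ≅ 0.

(K is a triangulation of the real projective plane RP^2.)

Hence the Betti numbers are b_0 = 1, b_1 = 0, b_2 = 0.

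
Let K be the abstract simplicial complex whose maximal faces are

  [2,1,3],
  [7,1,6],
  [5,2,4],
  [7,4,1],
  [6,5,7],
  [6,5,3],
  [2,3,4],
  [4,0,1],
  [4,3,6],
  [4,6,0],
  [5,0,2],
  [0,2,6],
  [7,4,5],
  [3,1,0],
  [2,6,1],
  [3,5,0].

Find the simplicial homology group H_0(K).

We work with the vertex ordering 0 < 1 < 2 < 3 < 4 < 5 < 6 < 7. The simplices of K, each written with vertices in increasing order, are:

  0-simplices (8): [0], [1], [2], [3], [4], [5], [6], [7]
  1-simplices (24): (24 of them)
  2-simplices (16): [0,1,3], [0,1,4], [0,2,5], [0,2,6], [0,3,5], [0,4,6], [1,2,3], [1,2,6], [1,4,7], [1,6,7], [2,3,4], [2,4,5], [3,4,6], [3,5,6], [4,5,7], [5,6,7]

giving chain groups C_0 ≅ Z^8, C_1 ≅ Z^24, C_2 ≅ Z^16.

Boundary ∂_1: C_1 → C_0 maps an edge to its endpoints' difference, ∂[p,q] = q − p.
As a 8×24 matrix over Z this has rank 7, with invariant factors (1,1,1,1,1,1,1).

The boundary map ∂_2: C_2 → C_1 acts by ∂[p,q,r] = [q,r] − [p,r] + [p,q]. For instance
  ∂[0,1,4] = [1,4] − [0,4] + [0,1],
  ∂[2,3,4] = [3,4] − [2,4] + [2,3].
The 24×16 boundary matrix has rank 15 and Smith normal form diag(1,1,1,1,1,1,1,1,1,1,1,1,1,1,1).

Reading off H_k = ker ∂_k / im ∂_{k+1}:

  H_0: rank C_0 − rank ∂_1 = 8 − 7 = 1, and the invariant factors of ∂_1 are all 1, so H_0 ≅ Z.

(K is a triangulation of the torus T^2.)

H_0 ≅ Z.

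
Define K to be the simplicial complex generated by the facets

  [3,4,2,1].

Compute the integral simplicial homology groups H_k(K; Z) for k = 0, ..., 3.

We work with the vertex ordering 1 < 2 < 3 < 4. The simplices of K, each written with vertices in increasing order, are:

  0-simplices (4): [1], [2], [3], [4]
  1-simplices (6): [1,2], [1,3], [1,4], [2,3], [2,4], [3,4]
  2-simplices (4): [1,2,3], [1,2,4], [1,3,4], [2,3,4]
  3-simplices (1): [1,2,3,4]

giving chain groups C_0 ≅ Z^4, C_1 ≅ Z^6, C_2 ≅ Z^4, C_3 ≅ Z^1.

The boundary map ∂_1: C_1 → C_0 sends each edge [p,q] (with p < q) to q − p.
The resulting 4×6 matrix has rank 3, and its Smith normal form has invariant factors (1,1,1).

The boundary map ∂_2: C_2 → C_1 maps a triangle to the signed sum of its edges. For instance
  ∂[1,2,4] = [2,4] − [1,4] + [1,2],
  ∂[1,3,4] = [3,4] − [1,4] + [1,3].
The 6×4 boundary matrix has rank 3 and Smith normal form diag(1,1,1).

Boundary ∂_3: C_3 → C_2 sends each 3-simplex σ to the alternating sum Σ_i (−1)^i (σ with its i-th vertex removed). For instance
  ∂[1,2,3,4] = [2,3,4] − [1,3,4] + [1,2,4] − [1,2,3].
As a 4×1 matrix over Z this has rank 1, with invariant factors (1).

From H_k ≅ ker(∂_k) / im(∂_{k+1}) we obtain:

  H_0: rank C_0 − rank ∂_1 = 4 − 3 = 1, and the invariant factors of ∂_1 are all 1, so H_0 ≅ Z.
  H_1: rank ker ∂_1 − rank ∂_2 = (6 − 3) − 3 = 0, and the invariant factors of ∂_2 are all 1, so H_1 ≅ 0.
  H_2: rank ker ∂_2 − rank ∂_3 = (4 − 3) − 1 = 0, and the invariant factors of ∂_3 are all 1, so H_2 ≅ 0.
  H_3: rank ker ∂_3 − rank ∂_4 = (1 − 1) − 0 = 0, and there is no ∂_4, so H_3 ≅ 0.

(K is a triangulation of the 3-simplex.)

H_0 = Z,  H_1 = 0,  H_2 = 0,  H_3 = 0.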